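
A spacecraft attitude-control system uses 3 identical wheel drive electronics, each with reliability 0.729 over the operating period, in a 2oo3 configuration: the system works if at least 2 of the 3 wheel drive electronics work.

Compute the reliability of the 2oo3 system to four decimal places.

0.8195

R = Σ_{i=2}^{3} C(3,i) p^i (1−p)^{3−i} with p = 0.729
C(3,2)·0.729^2·0.271^1 = 0.432062
C(3,3)·0.729^3·0.271^0 = 0.387420
Sum = 0.8195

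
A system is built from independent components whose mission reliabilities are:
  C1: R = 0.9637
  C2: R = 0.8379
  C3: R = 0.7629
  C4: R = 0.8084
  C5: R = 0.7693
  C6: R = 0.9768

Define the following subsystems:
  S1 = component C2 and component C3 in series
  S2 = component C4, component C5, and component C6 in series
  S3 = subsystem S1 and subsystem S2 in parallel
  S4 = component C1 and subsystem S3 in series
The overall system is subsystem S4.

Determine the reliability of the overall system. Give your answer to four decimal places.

Series (C2 and C3): 0.837900 × 0.762900 = 0.639234
Series (C4, C5, and C6): 0.808400 × 0.769300 × 0.976800 = 0.607474
Parallel ([0.639234] and [0.607474]): 1 − (1 − 0.639234)(1 − 0.607474) = 0.858390
Series (C1 and [0.858390]): 0.963700 × 0.858390 = 0.8272

0.8272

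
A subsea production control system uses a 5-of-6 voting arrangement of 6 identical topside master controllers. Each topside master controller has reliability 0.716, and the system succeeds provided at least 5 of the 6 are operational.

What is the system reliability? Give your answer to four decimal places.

R = Σ_{i=5}^{6} C(6,i) p^i (1−p)^{6−i} with p = 0.716
C(6,5)·0.716^5·0.284^1 = 0.320653
C(6,6)·0.716^6·0.284^0 = 0.134734
Sum = 0.4554

0.4554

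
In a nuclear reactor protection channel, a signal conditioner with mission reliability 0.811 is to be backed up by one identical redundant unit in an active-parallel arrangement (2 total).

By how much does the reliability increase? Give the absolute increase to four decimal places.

0.1533

R_before = 0.811
R_after = 1 − (1 − 0.811)^2 = 0.9643
ΔR = 0.9643 − 0.811 = 0.1533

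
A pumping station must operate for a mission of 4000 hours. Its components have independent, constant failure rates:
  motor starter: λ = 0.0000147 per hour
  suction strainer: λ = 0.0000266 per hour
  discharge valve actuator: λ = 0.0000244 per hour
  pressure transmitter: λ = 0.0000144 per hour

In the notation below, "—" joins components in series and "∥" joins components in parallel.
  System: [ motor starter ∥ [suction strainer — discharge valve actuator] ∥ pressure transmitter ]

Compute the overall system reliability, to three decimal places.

R(motor starter) = exp(−0.0000147 × 4000) = 0.94290
R(suction strainer) = exp(−0.0000266 × 4000) = 0.89906
R(discharge valve actuator) = exp(−0.0000244 × 4000) = 0.90701
R(pressure transmitter) = exp(−0.0000144 × 4000) = 0.94403
Series (suction strainer and discharge valve actuator): 0.89906 × 0.90701 = 0.81546
Parallel (motor starter, [0.81546], and pressure transmitter): 1 − (1 − 0.94290)(1 − 0.81546)(1 − 0.94403) = 0.999

0.999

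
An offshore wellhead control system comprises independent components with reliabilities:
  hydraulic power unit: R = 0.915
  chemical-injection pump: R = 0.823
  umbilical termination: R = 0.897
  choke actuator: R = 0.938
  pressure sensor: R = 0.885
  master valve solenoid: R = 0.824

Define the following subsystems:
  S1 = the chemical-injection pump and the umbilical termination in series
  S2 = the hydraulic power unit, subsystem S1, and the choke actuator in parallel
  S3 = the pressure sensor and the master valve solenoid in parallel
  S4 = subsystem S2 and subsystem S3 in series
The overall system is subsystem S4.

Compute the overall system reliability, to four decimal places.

Series (chemical-injection pump and umbilical termination): 0.823000 × 0.897000 = 0.738231
Parallel (hydraulic power unit, [0.738231], and choke actuator): 1 − (1 − 0.915000)(1 − 0.738231)(1 − 0.938000) = 0.998620
Parallel (pressure sensor and master valve solenoid): 1 − (1 − 0.885000)(1 − 0.824000) = 0.979760
Series ([0.998620] and [0.979760]): 0.998620 × 0.979760 = 0.9784

0.9784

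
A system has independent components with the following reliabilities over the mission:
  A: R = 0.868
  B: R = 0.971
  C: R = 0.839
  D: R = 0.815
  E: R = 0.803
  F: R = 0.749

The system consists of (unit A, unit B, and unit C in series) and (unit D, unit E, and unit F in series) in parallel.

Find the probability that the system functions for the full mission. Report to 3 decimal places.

0.851

Series (A, B, and C): 0.86800 × 0.97100 × 0.83900 = 0.70713
Series (D, E, and F): 0.81500 × 0.80300 × 0.74900 = 0.49018
Parallel ([0.70713] and [0.49018]): 1 − (1 − 0.70713)(1 − 0.49018) = 0.851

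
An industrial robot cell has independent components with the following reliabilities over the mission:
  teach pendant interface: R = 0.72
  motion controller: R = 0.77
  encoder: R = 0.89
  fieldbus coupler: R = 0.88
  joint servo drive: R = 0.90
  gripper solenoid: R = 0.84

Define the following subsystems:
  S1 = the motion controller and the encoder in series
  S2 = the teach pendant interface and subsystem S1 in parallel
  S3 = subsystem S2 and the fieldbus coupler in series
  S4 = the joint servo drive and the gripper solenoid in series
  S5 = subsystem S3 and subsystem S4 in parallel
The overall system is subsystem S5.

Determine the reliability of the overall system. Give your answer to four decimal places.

Series (motion controller and encoder): 0.770000 × 0.890000 = 0.685300
Parallel (teach pendant interface and [0.685300]): 1 − (1 − 0.720000)(1 − 0.685300) = 0.911884
Series ([0.911884] and fieldbus coupler): 0.911884 × 0.880000 = 0.802458
Series (joint servo drive and gripper solenoid): 0.900000 × 0.840000 = 0.756000
Parallel ([0.802458] and [0.756000]): 1 − (1 − 0.802458)(1 − 0.756000) = 0.9518

0.9518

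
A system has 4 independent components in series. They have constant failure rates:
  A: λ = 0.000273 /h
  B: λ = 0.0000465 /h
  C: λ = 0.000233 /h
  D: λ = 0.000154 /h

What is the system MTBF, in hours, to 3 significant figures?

1420

Series of exponential components: λ_sys = Σ λ_i
λ_sys = 0.000273 + 0.0000465 + 0.000233 + 0.000154 = 7.0650e-04 /h
MTBF = 1 / λ_sys = 1420 h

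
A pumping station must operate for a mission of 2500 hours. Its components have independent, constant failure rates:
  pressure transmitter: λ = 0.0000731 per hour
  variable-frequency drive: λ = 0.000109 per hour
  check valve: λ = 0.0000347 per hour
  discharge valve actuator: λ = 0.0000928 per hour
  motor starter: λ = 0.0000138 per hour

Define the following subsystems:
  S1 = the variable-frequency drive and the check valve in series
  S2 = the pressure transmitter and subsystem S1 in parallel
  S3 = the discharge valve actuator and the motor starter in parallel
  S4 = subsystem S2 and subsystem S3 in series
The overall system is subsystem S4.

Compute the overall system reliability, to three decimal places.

R(pressure transmitter) = exp(−0.0000731 × 2500) = 0.83298
R(variable-frequency drive) = exp(−0.000109 × 2500) = 0.76147
R(check valve) = exp(−0.0000347 × 2500) = 0.91691
R(discharge valve actuator) = exp(−0.0000928 × 2500) = 0.79295
R(motor starter) = exp(−0.0000138 × 2500) = 0.96609
Series (variable-frequency drive and check valve): 0.76147 × 0.91691 = 0.69820
Parallel (pressure transmitter and [0.69820]): 1 − (1 − 0.83298)(1 − 0.69820) = 0.94959
Parallel (discharge valve actuator and motor starter): 1 − (1 − 0.79295)(1 − 0.96609) = 0.99298
Series ([0.94959] and [0.99298]): 0.94959 × 0.99298 = 0.943

0.943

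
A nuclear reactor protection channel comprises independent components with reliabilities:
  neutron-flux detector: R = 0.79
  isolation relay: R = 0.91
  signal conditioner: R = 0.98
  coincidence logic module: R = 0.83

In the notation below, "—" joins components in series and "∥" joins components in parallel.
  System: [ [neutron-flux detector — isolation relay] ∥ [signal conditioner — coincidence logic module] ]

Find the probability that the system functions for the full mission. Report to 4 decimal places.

Series (neutron-flux detector and isolation relay): 0.790000 × 0.910000 = 0.718900
Series (signal conditioner and coincidence logic module): 0.980000 × 0.830000 = 0.813400
Parallel ([0.718900] and [0.813400]): 1 − (1 − 0.718900)(1 − 0.813400) = 0.9475

0.9475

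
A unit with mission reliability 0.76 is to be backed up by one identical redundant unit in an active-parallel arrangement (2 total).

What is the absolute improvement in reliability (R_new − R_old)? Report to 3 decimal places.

0.182

R_before = 0.76
R_after = 1 − (1 − 0.76)^2 = 0.942
ΔR = 0.942 − 0.76 = 0.182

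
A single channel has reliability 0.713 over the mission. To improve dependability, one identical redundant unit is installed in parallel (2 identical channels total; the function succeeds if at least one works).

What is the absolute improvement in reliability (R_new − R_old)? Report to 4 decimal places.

0.2046

R_before = 0.713
R_after = 1 − (1 − 0.713)^2 = 0.9176
ΔR = 0.9176 − 0.713 = 0.2046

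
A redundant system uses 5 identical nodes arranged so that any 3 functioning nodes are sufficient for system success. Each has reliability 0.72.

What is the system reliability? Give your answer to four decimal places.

R = Σ_{i=3}^{5} C(5,i) p^i (1−p)^{5−i} with p = 0.72
C(5,3)·0.72^3·0.28^2 = 0.292626
C(5,4)·0.72^4·0.28^1 = 0.376234
C(5,5)·0.72^5·0.28^0 = 0.193492
Sum = 0.8624

0.8624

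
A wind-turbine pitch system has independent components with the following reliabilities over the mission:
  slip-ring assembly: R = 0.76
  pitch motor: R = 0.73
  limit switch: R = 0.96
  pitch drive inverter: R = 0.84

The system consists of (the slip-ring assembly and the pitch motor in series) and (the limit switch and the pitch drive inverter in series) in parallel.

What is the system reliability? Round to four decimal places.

0.9138

Series (slip-ring assembly and pitch motor): 0.760000 × 0.730000 = 0.554800
Series (limit switch and pitch drive inverter): 0.960000 × 0.840000 = 0.806400
Parallel ([0.554800] and [0.806400]): 1 − (1 − 0.554800)(1 − 0.806400) = 0.9138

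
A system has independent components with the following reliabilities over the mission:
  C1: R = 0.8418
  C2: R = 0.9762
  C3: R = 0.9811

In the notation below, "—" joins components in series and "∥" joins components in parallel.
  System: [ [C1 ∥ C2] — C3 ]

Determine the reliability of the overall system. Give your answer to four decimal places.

Parallel (C1 and C2): 1 − (1 − 0.841800)(1 − 0.976200) = 0.996235
Series ([0.996235] and C3): 0.996235 × 0.981100 = 0.9774

0.9774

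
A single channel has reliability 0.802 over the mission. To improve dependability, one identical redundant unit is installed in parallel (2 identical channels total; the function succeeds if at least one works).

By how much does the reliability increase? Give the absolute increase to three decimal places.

R_before = 0.802
R_after = 1 − (1 − 0.802)^2 = 0.961
ΔR = 0.961 − 0.802 = 0.159

0.159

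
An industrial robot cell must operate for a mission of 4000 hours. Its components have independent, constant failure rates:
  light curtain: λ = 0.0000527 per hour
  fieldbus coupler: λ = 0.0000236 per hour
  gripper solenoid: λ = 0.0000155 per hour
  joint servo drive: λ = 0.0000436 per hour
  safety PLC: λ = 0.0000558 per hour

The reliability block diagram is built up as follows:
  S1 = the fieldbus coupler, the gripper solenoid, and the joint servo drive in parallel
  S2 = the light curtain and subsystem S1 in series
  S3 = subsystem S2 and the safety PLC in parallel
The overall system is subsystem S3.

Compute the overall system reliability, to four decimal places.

0.9618

R(light curtain) = exp(−0.0000527 × 4000) = 0.809936
R(fieldbus coupler) = exp(−0.0000236 × 4000) = 0.909919
R(gripper solenoid) = exp(−0.0000155 × 4000) = 0.939883
R(joint servo drive) = exp(−0.0000436 × 4000) = 0.839961
R(safety PLC) = exp(−0.0000558 × 4000) = 0.799955
Parallel (fieldbus coupler, gripper solenoid, and joint servo drive): 1 − (1 − 0.909919)(1 − 0.939883)(1 − 0.839961) = 0.999133
Series (light curtain and [0.999133]): 0.809936 × 0.999133 = 0.809234
Parallel ([0.809234] and safety PLC): 1 − (1 − 0.809234)(1 − 0.799955) = 0.9618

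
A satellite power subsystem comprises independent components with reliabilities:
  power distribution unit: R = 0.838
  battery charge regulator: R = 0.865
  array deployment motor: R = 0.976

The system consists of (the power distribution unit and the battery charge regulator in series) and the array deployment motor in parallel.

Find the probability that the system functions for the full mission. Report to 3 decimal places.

Series (power distribution unit and battery charge regulator): 0.83800 × 0.86500 = 0.72487
Parallel ([0.72487] and array deployment motor): 1 − (1 − 0.72487)(1 − 0.97600) = 0.993

0.993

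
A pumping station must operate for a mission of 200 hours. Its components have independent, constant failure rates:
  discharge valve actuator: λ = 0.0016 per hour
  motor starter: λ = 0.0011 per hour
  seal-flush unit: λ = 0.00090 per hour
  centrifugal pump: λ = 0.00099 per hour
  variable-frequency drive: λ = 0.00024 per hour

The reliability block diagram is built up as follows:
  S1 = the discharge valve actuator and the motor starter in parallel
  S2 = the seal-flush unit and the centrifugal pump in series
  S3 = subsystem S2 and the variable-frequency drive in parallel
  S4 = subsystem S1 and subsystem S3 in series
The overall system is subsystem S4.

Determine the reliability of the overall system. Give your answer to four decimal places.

0.9320

R(discharge valve actuator) = exp(−0.0016 × 200) = 0.726149
R(motor starter) = exp(−0.0011 × 200) = 0.802519
R(seal-flush unit) = exp(−0.00090 × 200) = 0.835270
R(centrifugal pump) = exp(−0.00099 × 200) = 0.820370
R(variable-frequency drive) = exp(−0.00024 × 200) = 0.953134
Parallel (discharge valve actuator and motor starter): 1 − (1 − 0.726149)(1 − 0.802519) = 0.945920
Series (seal-flush unit and centrifugal pump): 0.835270 × 0.820370 = 0.685230
Parallel ([0.685230] and variable-frequency drive): 1 − (1 − 0.685230)(1 − 0.953134) = 0.985248
Series ([0.945920] and [0.985248]): 0.945920 × 0.985248 = 0.9320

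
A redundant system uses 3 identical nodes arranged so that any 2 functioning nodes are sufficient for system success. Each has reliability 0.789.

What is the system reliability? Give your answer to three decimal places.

0.885

R = Σ_{i=2}^{3} C(3,i) p^i (1−p)^{3−i} with p = 0.789
C(3,2)·0.789^2·0.211^1 = 0.39406
C(3,3)·0.789^3·0.211^0 = 0.49117
Sum = 0.885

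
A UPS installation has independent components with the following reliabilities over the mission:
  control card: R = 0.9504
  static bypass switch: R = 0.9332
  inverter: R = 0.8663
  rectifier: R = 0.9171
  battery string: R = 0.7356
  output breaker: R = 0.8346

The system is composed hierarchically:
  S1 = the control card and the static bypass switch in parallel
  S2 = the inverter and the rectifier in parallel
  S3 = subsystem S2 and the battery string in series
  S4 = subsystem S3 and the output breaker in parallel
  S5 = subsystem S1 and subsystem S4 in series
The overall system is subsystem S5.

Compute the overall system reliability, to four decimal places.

0.9518

Parallel (control card and static bypass switch): 1 − (1 − 0.950400)(1 − 0.933200) = 0.996687
Parallel (inverter and rectifier): 1 − (1 − 0.866300)(1 − 0.917100) = 0.988916
Series ([0.988916] and battery string): 0.988916 × 0.735600 = 0.727447
Parallel ([0.727447] and output breaker): 1 − (1 − 0.727447)(1 − 0.834600) = 0.954920
Series ([0.996687] and [0.954920]): 0.996687 × 0.954920 = 0.9518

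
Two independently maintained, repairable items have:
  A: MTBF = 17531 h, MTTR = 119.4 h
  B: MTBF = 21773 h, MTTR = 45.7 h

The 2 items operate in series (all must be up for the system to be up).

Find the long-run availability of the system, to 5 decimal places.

A(A) = MTBF/(MTBF+MTTR) = 17531/(17531+119.4) = 0.993235
A(B) = MTBF/(MTBF+MTTR) = 21773/(21773+45.7) = 0.997905
Series availability: 0.993235 × 0.997905 = 0.99115

0.99115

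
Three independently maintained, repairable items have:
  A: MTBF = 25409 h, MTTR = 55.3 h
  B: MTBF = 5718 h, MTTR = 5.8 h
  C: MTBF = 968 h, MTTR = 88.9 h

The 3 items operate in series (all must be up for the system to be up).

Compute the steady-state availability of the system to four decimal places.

0.9130

A(A) = MTBF/(MTBF+MTTR) = 25409/(25409+55.3) = 0.997828
A(B) = MTBF/(MTBF+MTTR) = 5718/(5718+5.8) = 0.998987
A(C) = MTBF/(MTBF+MTTR) = 968/(968+88.9) = 0.915886
Series availability: 0.997828 × 0.998987 × 0.915886 = 0.9130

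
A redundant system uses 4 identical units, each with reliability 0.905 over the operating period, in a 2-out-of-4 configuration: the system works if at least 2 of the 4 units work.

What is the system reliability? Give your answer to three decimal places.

R = Σ_{i=2}^{4} C(4,i) p^i (1−p)^{4−i} with p = 0.905
C(4,2)·0.905^2·0.095^2 = 0.04435
C(4,3)·0.905^3·0.095^1 = 0.28166
C(4,4)·0.905^4·0.095^0 = 0.67080
Sum = 0.997

0.997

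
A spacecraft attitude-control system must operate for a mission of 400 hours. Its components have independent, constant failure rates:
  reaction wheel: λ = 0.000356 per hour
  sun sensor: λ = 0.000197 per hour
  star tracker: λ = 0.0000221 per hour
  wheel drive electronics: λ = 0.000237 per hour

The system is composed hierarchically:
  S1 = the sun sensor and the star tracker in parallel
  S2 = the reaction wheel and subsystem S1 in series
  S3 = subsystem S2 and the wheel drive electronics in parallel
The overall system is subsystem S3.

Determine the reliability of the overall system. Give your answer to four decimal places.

0.9879

R(reaction wheel) = exp(−0.000356 × 400) = 0.867274
R(sun sensor) = exp(−0.000197 × 400) = 0.924225
R(star tracker) = exp(−0.0000221 × 400) = 0.991199
R(wheel drive electronics) = exp(−0.000237 × 400) = 0.909555
Parallel (sun sensor and star tracker): 1 − (1 − 0.924225)(1 − 0.991199) = 0.999333
Series (reaction wheel and [0.999333]): 0.867274 × 0.999333 = 0.866696
Parallel ([0.866696] and wheel drive electronics): 1 − (1 − 0.866696)(1 − 0.909555) = 0.9879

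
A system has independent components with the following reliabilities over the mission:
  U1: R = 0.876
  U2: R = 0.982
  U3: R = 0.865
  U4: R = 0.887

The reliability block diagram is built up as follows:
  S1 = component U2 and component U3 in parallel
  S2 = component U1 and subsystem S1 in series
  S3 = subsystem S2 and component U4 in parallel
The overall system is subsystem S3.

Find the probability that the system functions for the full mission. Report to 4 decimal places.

0.9857

Parallel (U2 and U3): 1 − (1 − 0.982000)(1 − 0.865000) = 0.997570
Series (U1 and [0.997570]): 0.876000 × 0.997570 = 0.873871
Parallel ([0.873871] and U4): 1 − (1 − 0.873871)(1 − 0.887000) = 0.9857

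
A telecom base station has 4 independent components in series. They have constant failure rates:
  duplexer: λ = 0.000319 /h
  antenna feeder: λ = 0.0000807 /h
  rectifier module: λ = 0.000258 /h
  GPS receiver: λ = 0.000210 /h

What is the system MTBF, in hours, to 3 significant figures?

Series of exponential components: λ_sys = Σ λ_i
λ_sys = 0.000319 + 0.0000807 + 0.000258 + 0.000210 = 8.6770e-04 /h
MTBF = 1 / λ_sys = 1150 h

1150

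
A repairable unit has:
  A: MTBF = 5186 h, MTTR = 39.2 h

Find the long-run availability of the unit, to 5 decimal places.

0.99250

A(A) = MTBF/(MTBF+MTTR) = 5186/(5186+39.2) = 0.99250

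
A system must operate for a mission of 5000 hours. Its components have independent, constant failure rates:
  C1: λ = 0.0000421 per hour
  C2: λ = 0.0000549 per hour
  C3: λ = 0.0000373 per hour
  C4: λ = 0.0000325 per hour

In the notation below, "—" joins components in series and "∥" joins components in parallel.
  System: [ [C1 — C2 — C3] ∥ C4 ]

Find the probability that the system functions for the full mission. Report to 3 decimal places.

R(C1) = exp(−0.0000421 × 5000) = 0.81018
R(C2) = exp(−0.0000549 × 5000) = 0.75995
R(C3) = exp(−0.0000373 × 5000) = 0.82986
R(C4) = exp(−0.0000325 × 5000) = 0.85002
Series (C1, C2, and C3): 0.81018 × 0.75995 × 0.82986 = 0.51094
Parallel ([0.51094] and C4): 1 − (1 − 0.51094)(1 − 0.85002) = 0.927

0.927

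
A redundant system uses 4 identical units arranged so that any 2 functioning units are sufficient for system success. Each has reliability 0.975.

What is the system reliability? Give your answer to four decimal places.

R = Σ_{i=2}^{4} C(4,i) p^i (1−p)^{4−i} with p = 0.975
C(4,2)·0.975^2·0.025^2 = 0.003565
C(4,3)·0.975^3·0.025^1 = 0.092686
C(4,4)·0.975^4·0.025^0 = 0.903688
Sum = 0.9999

0.9999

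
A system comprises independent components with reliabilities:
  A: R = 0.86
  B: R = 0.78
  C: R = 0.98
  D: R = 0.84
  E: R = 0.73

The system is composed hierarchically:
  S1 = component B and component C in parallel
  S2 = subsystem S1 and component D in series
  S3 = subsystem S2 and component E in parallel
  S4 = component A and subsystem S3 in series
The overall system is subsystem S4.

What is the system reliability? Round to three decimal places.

Parallel (B and C): 1 − (1 − 0.78000)(1 − 0.98000) = 0.99560
Series ([0.99560] and D): 0.99560 × 0.84000 = 0.83630
Parallel ([0.83630] and E): 1 − (1 − 0.83630)(1 − 0.73000) = 0.95580
Series (A and [0.95580]): 0.86000 × 0.95580 = 0.822

0.822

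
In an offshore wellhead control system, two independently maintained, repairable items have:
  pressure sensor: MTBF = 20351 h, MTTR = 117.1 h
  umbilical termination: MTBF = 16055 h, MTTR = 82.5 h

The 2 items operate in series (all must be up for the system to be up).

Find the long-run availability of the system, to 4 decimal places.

0.9892

A(pressure sensor) = MTBF/(MTBF+MTTR) = 20351/(20351+117.1) = 0.994279
A(umbilical termination) = MTBF/(MTBF+MTTR) = 16055/(16055+82.5) = 0.994888
Series availability: 0.994279 × 0.994888 = 0.9892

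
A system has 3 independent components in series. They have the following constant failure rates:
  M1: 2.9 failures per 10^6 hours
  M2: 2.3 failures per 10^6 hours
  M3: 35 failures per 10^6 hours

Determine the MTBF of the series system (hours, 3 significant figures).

24900

Series of exponential components: λ_sys = Σ λ_i
λ_sys = 0.0000029 + 0.0000023 + 0.000035 = 4.0200e-05 /h
MTBF = 1 / λ_sys = 24900 h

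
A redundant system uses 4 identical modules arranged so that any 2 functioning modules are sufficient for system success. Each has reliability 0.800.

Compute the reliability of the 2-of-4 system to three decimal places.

R = Σ_{i=2}^{4} C(4,i) p^i (1−p)^{4−i} with p = 0.800
C(4,2)·0.800^2·0.200^2 = 0.15360
C(4,3)·0.800^3·0.200^1 = 0.40960
C(4,4)·0.800^4·0.200^0 = 0.40960
Sum = 0.973

0.973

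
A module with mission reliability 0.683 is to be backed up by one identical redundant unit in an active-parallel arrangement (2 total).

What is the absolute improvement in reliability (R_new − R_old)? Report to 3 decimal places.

0.217

R_before = 0.683
R_after = 1 − (1 − 0.683)^2 = 0.900
ΔR = 0.900 − 0.683 = 0.217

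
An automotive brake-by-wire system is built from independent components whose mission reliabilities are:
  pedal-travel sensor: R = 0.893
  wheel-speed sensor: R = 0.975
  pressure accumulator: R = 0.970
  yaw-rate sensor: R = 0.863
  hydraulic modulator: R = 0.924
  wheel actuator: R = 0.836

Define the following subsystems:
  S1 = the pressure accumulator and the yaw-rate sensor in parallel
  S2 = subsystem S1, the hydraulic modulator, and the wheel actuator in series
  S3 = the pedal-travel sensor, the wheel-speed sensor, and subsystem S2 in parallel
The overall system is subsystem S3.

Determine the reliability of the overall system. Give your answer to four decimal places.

Parallel (pressure accumulator and yaw-rate sensor): 1 − (1 − 0.970000)(1 − 0.863000) = 0.995890
Series ([0.995890], hydraulic modulator, and wheel actuator): 0.995890 × 0.924000 × 0.836000 = 0.769289
Parallel (pedal-travel sensor, wheel-speed sensor, and [0.769289]): 1 − (1 − 0.893000)(1 − 0.975000)(1 − 0.769289) = 0.9994

0.9994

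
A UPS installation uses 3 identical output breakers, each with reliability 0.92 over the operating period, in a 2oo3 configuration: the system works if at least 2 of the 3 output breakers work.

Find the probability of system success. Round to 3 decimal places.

0.982

R = Σ_{i=2}^{3} C(3,i) p^i (1−p)^{3−i} with p = 0.92
C(3,2)·0.92^2·0.08^1 = 0.20314
C(3,3)·0.92^3·0.08^0 = 0.77869
Sum = 0.982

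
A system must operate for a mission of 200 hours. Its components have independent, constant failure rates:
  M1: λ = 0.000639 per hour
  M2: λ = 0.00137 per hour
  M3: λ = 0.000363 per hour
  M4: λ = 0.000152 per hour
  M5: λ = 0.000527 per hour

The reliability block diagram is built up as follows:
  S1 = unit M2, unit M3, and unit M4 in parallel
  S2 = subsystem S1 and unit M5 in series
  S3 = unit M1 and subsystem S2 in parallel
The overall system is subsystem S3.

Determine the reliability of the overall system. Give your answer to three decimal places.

0.988

R(M1) = exp(−0.000639 × 200) = 0.88003
R(M2) = exp(−0.00137 × 200) = 0.76033
R(M3) = exp(−0.000363 × 200) = 0.92997
R(M4) = exp(−0.000152 × 200) = 0.97006
R(M5) = exp(−0.000527 × 200) = 0.89996
Parallel (M2, M3, and M4): 1 − (1 − 0.76033)(1 − 0.92997)(1 − 0.97006) = 0.99950
Series ([0.99950] and M5): 0.99950 × 0.89996 = 0.89951
Parallel (M1 and [0.89951]): 1 − (1 − 0.88003)(1 − 0.89951) = 0.988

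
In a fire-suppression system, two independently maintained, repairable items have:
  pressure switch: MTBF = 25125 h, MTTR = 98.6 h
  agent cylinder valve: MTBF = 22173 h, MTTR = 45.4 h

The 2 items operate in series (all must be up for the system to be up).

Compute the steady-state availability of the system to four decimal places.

0.9941

A(pressure switch) = MTBF/(MTBF+MTTR) = 25125/(25125+98.6) = 0.996091
A(agent cylinder valve) = MTBF/(MTBF+MTTR) = 22173/(22173+45.4) = 0.997957
Series availability: 0.996091 × 0.997957 = 0.9941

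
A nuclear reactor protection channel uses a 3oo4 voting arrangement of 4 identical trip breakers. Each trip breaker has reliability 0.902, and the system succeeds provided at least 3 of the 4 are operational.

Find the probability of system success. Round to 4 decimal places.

0.9496

R = Σ_{i=3}^{4} C(4,i) p^i (1−p)^{4−i} with p = 0.902
C(4,3)·0.902^3·0.098^1 = 0.287677
C(4,4)·0.902^4·0.098^0 = 0.661951
Sum = 0.9496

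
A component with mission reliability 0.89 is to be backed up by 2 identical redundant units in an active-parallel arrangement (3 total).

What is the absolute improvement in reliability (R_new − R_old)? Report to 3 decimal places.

R_before = 0.89
R_after = 1 − (1 − 0.89)^3 = 0.999
ΔR = 0.999 − 0.89 = 0.109

0.109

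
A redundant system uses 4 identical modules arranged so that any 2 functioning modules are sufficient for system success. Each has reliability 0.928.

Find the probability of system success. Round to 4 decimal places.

0.9986

R = Σ_{i=2}^{4} C(4,i) p^i (1−p)^{4−i} with p = 0.928
C(4,2)·0.928^2·0.072^2 = 0.026786
C(4,3)·0.928^3·0.072^1 = 0.230163
C(4,4)·0.928^4·0.072^0 = 0.741638
Sum = 0.9986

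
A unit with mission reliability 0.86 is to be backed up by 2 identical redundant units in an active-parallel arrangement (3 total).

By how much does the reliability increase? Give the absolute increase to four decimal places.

0.1373

R_before = 0.86
R_after = 1 − (1 − 0.86)^3 = 0.9973
ΔR = 0.9973 − 0.86 = 0.1373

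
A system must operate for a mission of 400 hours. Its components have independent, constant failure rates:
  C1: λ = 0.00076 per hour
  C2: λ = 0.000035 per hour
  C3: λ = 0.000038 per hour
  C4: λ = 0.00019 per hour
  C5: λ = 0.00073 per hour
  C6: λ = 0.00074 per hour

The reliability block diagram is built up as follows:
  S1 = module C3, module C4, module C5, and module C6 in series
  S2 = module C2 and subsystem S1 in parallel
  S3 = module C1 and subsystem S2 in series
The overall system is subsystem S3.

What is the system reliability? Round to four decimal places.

0.7328

R(C1) = exp(−0.00076 × 400) = 0.737861
R(C2) = exp(−0.000035 × 400) = 0.986098
R(C3) = exp(−0.000038 × 400) = 0.984915
R(C4) = exp(−0.00019 × 400) = 0.926816
R(C5) = exp(−0.00073 × 400) = 0.746769
R(C6) = exp(−0.00074 × 400) = 0.743787
Series (C3, C4, C5, and C6): 0.984915 × 0.926816 × 0.746769 × 0.743787 = 0.507022
Parallel (C2 and [0.507022]): 1 − (1 − 0.986098)(1 − 0.507022) = 0.993147
Series (C1 and [0.993147]): 0.737861 × 0.993147 = 0.7328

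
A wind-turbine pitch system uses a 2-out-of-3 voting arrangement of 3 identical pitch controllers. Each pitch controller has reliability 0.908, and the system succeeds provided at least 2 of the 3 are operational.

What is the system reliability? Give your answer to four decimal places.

R = Σ_{i=2}^{3} C(3,i) p^i (1−p)^{3−i} with p = 0.908
C(3,2)·0.908^2·0.092^1 = 0.227552
C(3,3)·0.908^3·0.092^0 = 0.748613
Sum = 0.9762

0.9762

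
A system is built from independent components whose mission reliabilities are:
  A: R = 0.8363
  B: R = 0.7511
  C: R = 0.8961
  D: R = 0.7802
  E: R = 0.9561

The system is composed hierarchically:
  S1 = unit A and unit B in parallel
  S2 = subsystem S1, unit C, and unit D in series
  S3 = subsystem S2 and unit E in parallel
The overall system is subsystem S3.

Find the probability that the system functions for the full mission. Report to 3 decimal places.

Parallel (A and B): 1 − (1 − 0.83630)(1 − 0.75110) = 0.95926
Series ([0.95926], C, and D): 0.95926 × 0.89610 × 0.78020 = 0.67065
Parallel ([0.67065] and E): 1 − (1 − 0.67065)(1 − 0.95610) = 0.986

0.986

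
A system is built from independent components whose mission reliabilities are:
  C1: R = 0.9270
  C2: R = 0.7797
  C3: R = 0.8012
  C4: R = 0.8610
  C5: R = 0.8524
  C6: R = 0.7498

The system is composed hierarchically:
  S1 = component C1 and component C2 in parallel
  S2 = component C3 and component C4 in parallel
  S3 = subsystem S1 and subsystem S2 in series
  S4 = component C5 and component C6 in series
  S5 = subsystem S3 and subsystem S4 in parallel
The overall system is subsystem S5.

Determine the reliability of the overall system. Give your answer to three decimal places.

0.984

Parallel (C1 and C2): 1 − (1 − 0.92700)(1 − 0.77970) = 0.98392
Parallel (C3 and C4): 1 − (1 − 0.80120)(1 − 0.86100) = 0.97237
Series ([0.98392] and [0.97237]): 0.98392 × 0.97237 = 0.95673
Series (C5 and C6): 0.85240 × 0.74980 = 0.63913
Parallel ([0.95673] and [0.63913]): 1 − (1 − 0.95673)(1 − 0.63913) = 0.984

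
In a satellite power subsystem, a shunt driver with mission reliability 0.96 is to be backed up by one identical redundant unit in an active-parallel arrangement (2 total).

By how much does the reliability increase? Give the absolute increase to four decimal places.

R_before = 0.96
R_after = 1 − (1 − 0.96)^2 = 0.9984
ΔR = 0.9984 − 0.96 = 0.0384

0.0384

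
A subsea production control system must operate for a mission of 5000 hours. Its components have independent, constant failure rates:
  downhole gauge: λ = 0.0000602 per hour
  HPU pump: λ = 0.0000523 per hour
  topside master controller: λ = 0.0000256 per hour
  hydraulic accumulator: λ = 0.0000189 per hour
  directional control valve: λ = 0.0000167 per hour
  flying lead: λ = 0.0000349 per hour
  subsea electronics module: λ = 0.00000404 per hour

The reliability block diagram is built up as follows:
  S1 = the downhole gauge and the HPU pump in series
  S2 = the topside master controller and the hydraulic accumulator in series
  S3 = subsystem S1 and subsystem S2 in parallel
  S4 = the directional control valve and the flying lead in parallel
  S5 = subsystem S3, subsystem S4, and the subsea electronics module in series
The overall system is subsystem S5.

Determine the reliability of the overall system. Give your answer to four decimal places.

0.8844

R(downhole gauge) = exp(−0.0000602 × 5000) = 0.740078
R(HPU pump) = exp(−0.0000523 × 5000) = 0.769896
R(topside master controller) = exp(−0.0000256 × 5000) = 0.879853
R(hydraulic accumulator) = exp(−0.0000189 × 5000) = 0.909828
R(directional control valve) = exp(−0.0000167 × 5000) = 0.919891
R(flying lead) = exp(−0.0000349 × 5000) = 0.839877
R(subsea electronics module) = exp(−0.00000404 × 5000) = 0.980003
Series (downhole gauge and HPU pump): 0.740078 × 0.769896 = 0.569783
Series (topside master controller and hydraulic accumulator): 0.879853 × 0.909828 = 0.800515
Parallel ([0.569783] and [0.800515]): 1 − (1 − 0.569783)(1 − 0.800515) = 0.914178
Parallel (directional control valve and flying lead): 1 − (1 − 0.919891)(1 − 0.839877) = 0.987173
Series ([0.914178], [0.987173], and subsea electronics module): 0.914178 × 0.987173 × 0.980003 = 0.8844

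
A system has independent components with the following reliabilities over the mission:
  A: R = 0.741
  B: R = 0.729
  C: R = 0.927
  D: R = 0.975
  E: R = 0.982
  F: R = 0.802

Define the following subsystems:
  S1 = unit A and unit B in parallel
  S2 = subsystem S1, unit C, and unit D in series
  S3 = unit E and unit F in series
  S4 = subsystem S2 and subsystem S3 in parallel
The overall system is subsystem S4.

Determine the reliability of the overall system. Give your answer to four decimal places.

0.9661

Parallel (A and B): 1 − (1 − 0.741000)(1 − 0.729000) = 0.929811
Series ([0.929811], C, and D): 0.929811 × 0.927000 × 0.975000 = 0.840386
Series (E and F): 0.982000 × 0.802000 = 0.787564
Parallel ([0.840386] and [0.787564]): 1 − (1 − 0.840386)(1 − 0.787564) = 0.9661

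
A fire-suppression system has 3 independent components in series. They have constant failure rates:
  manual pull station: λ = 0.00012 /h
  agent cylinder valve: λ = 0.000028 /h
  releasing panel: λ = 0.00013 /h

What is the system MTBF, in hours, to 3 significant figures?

Series of exponential components: λ_sys = Σ λ_i
λ_sys = 0.00012 + 0.000028 + 0.00013 = 2.7800e-04 /h
MTBF = 1 / λ_sys = 3600 h

3600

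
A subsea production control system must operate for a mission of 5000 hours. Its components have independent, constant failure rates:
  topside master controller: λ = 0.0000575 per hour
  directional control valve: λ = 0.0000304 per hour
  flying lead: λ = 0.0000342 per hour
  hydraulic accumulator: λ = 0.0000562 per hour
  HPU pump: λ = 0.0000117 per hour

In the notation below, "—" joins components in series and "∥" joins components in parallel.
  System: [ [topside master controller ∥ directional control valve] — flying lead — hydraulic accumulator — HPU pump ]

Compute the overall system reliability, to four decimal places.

R(topside master controller) = exp(−0.0000575 × 5000) = 0.750137
R(directional control valve) = exp(−0.0000304 × 5000) = 0.858988
R(flying lead) = exp(−0.0000342 × 5000) = 0.842822
R(hydraulic accumulator) = exp(−0.0000562 × 5000) = 0.755028
R(HPU pump) = exp(−0.0000117 × 5000) = 0.943178
Parallel (topside master controller and directional control valve): 1 − (1 − 0.750137)(1 − 0.858988) = 0.964766
Series ([0.964766], flying lead, hydraulic accumulator, and HPU pump): 0.964766 × 0.842822 × 0.755028 × 0.943178 = 0.5790

0.5790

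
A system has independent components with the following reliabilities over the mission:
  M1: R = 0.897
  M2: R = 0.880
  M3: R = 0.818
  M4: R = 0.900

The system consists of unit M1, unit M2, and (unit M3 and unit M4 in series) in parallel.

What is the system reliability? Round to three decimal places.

Series (M3 and M4): 0.81800 × 0.90000 = 0.73620
Parallel (M1, M2, and [0.73620]): 1 − (1 − 0.89700)(1 − 0.88000)(1 − 0.73620) = 0.997

0.997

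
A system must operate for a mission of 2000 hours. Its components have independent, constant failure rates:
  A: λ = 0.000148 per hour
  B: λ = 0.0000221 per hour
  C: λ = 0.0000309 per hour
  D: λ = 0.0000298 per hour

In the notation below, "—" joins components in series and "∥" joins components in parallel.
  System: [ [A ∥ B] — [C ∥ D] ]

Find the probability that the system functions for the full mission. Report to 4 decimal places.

R(A) = exp(−0.000148 × 2000) = 0.743787
R(B) = exp(−0.0000221 × 2000) = 0.956763
R(C) = exp(−0.0000309 × 2000) = 0.940071
R(D) = exp(−0.0000298 × 2000) = 0.942141
Parallel (A and B): 1 − (1 − 0.743787)(1 − 0.956763) = 0.988922
Parallel (C and D): 1 − (1 − 0.940071)(1 − 0.942141) = 0.996533
Series ([0.988922] and [0.996533]): 0.988922 × 0.996533 = 0.9855

0.9855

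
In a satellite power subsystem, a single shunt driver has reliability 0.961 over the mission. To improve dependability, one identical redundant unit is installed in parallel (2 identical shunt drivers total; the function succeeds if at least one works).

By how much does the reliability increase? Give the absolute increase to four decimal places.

0.0375

R_before = 0.961
R_after = 1 − (1 − 0.961)^2 = 0.9985
ΔR = 0.9985 − 0.961 = 0.0375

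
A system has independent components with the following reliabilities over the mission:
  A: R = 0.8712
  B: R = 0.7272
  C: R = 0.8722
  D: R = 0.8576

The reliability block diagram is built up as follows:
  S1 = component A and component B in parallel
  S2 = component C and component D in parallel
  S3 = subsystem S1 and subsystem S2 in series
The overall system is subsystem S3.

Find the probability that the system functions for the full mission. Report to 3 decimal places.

Parallel (A and B): 1 − (1 − 0.87120)(1 − 0.72720) = 0.96486
Parallel (C and D): 1 − (1 − 0.87220)(1 − 0.85760) = 0.98180
Series ([0.96486] and [0.98180]): 0.96486 × 0.98180 = 0.947

0.947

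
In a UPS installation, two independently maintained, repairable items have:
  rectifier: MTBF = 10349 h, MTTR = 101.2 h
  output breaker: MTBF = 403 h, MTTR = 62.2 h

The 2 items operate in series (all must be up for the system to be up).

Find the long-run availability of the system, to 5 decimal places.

A(rectifier) = MTBF/(MTBF+MTTR) = 10349/(10349+101.2) = 0.990316
A(output breaker) = MTBF/(MTBF+MTTR) = 403/(403+62.2) = 0.866294
Series availability: 0.990316 × 0.866294 = 0.85790

0.85790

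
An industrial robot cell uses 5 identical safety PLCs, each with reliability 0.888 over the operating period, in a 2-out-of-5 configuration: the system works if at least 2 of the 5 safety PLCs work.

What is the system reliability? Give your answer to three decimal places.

0.999

R = Σ_{i=2}^{5} C(5,i) p^i (1−p)^{5−i} with p = 0.888
C(5,2)·0.888^2·0.112^3 = 0.01108
C(5,3)·0.888^3·0.112^2 = 0.08784
C(5,4)·0.888^4·0.112^1 = 0.34821
C(5,5)·0.888^5·0.112^0 = 0.55216
Sum = 0.999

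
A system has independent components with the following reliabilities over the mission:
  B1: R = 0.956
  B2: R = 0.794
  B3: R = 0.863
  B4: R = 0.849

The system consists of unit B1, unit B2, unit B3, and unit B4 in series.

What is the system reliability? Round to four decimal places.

Series (B1, B2, B3, and B4): 0.956000 × 0.794000 × 0.863000 × 0.849000 = 0.5562

0.5562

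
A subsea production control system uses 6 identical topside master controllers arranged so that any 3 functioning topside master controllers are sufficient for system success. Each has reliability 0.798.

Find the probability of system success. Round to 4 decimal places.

0.9824

R = Σ_{i=3}^{6} C(6,i) p^i (1−p)^{6−i} with p = 0.798
C(6,3)·0.798^3·0.202^3 = 0.083771
C(6,4)·0.798^4·0.202^2 = 0.248202
C(6,5)·0.798^5·0.202^1 = 0.392209
C(6,6)·0.798^6·0.202^0 = 0.258236
Sum = 0.9824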